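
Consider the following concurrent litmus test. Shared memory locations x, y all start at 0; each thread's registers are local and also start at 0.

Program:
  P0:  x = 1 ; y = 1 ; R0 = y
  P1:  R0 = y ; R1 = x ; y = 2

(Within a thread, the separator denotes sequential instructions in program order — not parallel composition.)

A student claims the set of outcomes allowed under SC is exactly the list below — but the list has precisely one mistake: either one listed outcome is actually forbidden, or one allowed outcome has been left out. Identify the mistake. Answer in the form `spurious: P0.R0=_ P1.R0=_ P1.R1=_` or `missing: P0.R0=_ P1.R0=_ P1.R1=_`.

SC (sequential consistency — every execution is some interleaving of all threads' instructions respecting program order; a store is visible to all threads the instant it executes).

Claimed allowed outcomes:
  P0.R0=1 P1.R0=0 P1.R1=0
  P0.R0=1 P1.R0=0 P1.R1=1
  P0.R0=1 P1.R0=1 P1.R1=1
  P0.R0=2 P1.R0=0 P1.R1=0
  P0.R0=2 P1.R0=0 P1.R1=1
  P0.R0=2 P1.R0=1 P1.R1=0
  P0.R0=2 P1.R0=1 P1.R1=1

outcome vector order: (P0.R0,P1.R0,P1.R1)
[SC] allowed = {1/0/0, 1/0/1, 1/1/1, 2/0/0, 2/0/1, 2/1/1}
claimed∖SC = {2/1/0}

spurious: P0.R0=2 P1.R0=1 P1.R1=0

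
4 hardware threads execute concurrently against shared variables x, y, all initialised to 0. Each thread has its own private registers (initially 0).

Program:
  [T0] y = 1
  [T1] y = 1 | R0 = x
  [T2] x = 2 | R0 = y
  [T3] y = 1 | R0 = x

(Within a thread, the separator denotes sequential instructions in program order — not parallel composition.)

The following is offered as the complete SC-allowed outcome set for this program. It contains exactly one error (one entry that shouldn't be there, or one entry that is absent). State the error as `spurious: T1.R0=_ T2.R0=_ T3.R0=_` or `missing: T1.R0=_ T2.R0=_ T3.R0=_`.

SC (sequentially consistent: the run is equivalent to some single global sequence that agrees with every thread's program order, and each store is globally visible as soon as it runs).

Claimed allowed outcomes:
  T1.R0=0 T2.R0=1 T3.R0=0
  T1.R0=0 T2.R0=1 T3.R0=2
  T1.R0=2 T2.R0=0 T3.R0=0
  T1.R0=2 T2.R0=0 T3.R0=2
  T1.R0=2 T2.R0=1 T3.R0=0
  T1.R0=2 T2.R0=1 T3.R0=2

outcome vector order: (T1.R0,T2.R0,T3.R0)
SC: 5 outcomes — {010 012 202 210 212}
claimed∖SC = {200}

spurious: T1.R0=2 T2.R0=0 T3.R0=0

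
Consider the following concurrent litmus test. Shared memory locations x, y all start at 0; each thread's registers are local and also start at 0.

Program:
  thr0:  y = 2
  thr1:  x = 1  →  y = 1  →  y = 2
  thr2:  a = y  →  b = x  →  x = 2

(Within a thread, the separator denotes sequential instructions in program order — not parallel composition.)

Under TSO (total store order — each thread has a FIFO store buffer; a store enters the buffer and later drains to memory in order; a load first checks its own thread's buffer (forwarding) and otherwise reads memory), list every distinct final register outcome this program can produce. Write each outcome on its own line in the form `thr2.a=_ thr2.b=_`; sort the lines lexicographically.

outcome vector order: (thr2.a,thr2.b)
|TSO outcomes| = 5

thr2.a=0 thr2.b=0
thr2.a=0 thr2.b=1
thr2.a=1 thr2.b=1
thr2.a=2 thr2.b=0
thr2.a=2 thr2.b=1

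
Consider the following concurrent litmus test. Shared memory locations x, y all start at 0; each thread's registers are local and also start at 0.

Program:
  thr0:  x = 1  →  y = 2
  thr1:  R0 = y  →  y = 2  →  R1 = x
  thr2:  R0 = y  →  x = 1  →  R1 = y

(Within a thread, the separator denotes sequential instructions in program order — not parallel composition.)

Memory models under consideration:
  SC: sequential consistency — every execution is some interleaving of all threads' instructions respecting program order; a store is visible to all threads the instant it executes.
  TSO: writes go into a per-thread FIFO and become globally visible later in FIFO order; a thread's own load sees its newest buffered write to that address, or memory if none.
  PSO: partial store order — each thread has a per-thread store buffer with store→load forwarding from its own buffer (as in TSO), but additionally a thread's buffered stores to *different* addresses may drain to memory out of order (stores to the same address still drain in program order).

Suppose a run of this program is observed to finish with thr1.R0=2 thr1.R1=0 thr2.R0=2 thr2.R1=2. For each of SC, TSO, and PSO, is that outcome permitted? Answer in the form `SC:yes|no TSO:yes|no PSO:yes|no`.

SC:no TSO:no PSO:yes

outcome vector order: (thr1.R0,thr1.R1,thr2.R0,thr2.R1)
SC: 8 outcomes — {<0 0 0 2>; <0 0 2 2>; <0 1 0 0>; <0 1 0 2>; <0 1 2 2>; <2 1 0 0>; <2 1 0 2>; <2 1 2 2>}
TSO: 9 outcomes — {<0 0 0 0>; <0 0 0 2>; <0 0 2 2>; <0 1 0 0>; <0 1 0 2>; <0 1 2 2>; <2 1 0 0>; <2 1 0 2>; <2 1 2 2>}
PSO: 12 outcomes — {<0 0 0 0>; <0 0 0 2>; <0 0 2 2>; <0 1 0 0>; <0 1 0 2>; <0 1 2 2>; <2 0 0 0>; <2 0 0 2>; <2 0 2 2>; <2 1 0 0>; <2 1 0 2>; <2 1 2 2>}
target <2 0 2 2> ∈ {PSO}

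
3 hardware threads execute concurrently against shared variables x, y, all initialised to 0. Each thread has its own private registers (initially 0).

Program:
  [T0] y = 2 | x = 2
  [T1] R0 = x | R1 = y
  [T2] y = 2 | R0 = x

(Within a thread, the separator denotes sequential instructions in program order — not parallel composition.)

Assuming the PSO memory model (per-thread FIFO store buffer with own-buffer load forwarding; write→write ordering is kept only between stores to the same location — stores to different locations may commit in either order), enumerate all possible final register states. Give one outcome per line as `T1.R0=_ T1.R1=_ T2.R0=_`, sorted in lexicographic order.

outcome vector order: (T1.R0,T1.R1,T2.R0)
|PSO outcomes| = 8

T1.R0=0 T1.R1=0 T2.R0=0
T1.R0=0 T1.R1=0 T2.R0=2
T1.R0=0 T1.R1=2 T2.R0=0
T1.R0=0 T1.R1=2 T2.R0=2
T1.R0=2 T1.R1=0 T2.R0=0
T1.R0=2 T1.R1=0 T2.R0=2
T1.R0=2 T1.R1=2 T2.R0=0
T1.R0=2 T1.R1=2 T2.R0=2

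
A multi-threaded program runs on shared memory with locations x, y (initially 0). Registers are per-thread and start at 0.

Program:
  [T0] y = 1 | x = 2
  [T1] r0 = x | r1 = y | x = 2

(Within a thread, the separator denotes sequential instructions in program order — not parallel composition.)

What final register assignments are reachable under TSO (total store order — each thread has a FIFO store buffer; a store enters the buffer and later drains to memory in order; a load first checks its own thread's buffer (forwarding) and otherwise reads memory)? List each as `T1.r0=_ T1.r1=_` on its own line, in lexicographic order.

outcome vector order: (T1.r0,T1.r1)
|TSO outcomes| = 3

T1.r0=0 T1.r1=0
T1.r0=0 T1.r1=1
T1.r0=2 T1.r1=1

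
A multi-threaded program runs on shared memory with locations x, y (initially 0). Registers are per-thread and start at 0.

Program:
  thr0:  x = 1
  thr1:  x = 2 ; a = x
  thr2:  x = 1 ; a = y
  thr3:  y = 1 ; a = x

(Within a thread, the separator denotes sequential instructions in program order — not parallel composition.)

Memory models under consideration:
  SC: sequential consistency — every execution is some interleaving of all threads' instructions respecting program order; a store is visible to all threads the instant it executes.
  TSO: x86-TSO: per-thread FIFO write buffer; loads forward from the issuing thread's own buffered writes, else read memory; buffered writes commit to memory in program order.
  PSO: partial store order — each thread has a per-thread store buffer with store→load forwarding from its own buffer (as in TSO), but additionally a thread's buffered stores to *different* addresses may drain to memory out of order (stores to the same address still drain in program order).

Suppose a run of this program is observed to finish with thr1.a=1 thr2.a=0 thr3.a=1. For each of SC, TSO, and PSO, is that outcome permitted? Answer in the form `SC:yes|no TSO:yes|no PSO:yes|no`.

outcome vector order: (thr1.a,thr2.a,thr3.a)
under SC → 1/0/1; 1/0/2; 1/1/0; 1/1/1; 1/1/2; 2/0/1; 2/0/2; 2/1/0; 2/1/1; 2/1/2
under TSO → 1/0/0; 1/0/1; 1/0/2; 1/1/0; 1/1/1; 1/1/2; 2/0/0; 2/0/1; 2/0/2; 2/1/0; 2/1/1; 2/1/2
under PSO → 1/0/0; 1/0/1; 1/0/2; 1/1/0; 1/1/1; 1/1/2; 2/0/0; 2/0/1; 2/0/2; 2/1/0; 2/1/1; 2/1/2
target 1/0/1 ∈ {SC,TSO,PSO}

SC:yes TSO:yes PSO:yes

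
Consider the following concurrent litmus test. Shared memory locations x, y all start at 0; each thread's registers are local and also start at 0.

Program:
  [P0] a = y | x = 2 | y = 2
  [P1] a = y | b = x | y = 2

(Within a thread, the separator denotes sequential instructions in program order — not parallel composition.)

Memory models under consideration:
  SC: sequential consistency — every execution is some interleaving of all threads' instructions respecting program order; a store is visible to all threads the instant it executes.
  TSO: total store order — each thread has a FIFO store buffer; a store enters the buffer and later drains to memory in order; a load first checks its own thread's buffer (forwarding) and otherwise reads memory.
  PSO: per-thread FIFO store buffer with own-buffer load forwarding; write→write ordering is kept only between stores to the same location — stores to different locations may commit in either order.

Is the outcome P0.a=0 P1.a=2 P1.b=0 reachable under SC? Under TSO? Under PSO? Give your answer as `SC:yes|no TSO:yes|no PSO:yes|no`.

outcome vector order: (P0.a,P1.a,P1.b)
[SC] allowed = {0/0/0 0/0/2 0/2/2 2/0/0}
[TSO] allowed = {0/0/0 0/0/2 0/2/2 2/0/0}
[PSO] allowed = {0/0/0 0/0/2 0/2/0 0/2/2 2/0/0}
target 0/2/0 ∈ {PSO}

SC:no TSO:no PSO:yes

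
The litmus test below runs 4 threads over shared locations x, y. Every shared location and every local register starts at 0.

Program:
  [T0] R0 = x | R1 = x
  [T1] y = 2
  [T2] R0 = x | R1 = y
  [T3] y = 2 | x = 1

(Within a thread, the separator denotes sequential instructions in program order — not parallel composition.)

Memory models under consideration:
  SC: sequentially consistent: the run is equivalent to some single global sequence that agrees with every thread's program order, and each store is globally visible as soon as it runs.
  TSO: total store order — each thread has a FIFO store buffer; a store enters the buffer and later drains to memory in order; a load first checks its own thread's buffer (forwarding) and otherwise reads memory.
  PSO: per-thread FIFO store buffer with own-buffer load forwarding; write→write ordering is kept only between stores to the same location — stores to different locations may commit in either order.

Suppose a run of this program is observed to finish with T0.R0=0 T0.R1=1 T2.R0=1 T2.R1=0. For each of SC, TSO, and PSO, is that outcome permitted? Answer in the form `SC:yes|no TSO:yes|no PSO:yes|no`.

SC:no TSO:no PSO:yes

outcome vector order: (T0.R0,T0.R1,T2.R0,T2.R1)
SC (9): 0/0/0/0, 0/0/0/2, 0/0/1/2, 0/1/0/0, 0/1/0/2, 0/1/1/2, 1/1/0/0, 1/1/0/2, 1/1/1/2
TSO (9): 0/0/0/0, 0/0/0/2, 0/0/1/2, 0/1/0/0, 0/1/0/2, 0/1/1/2, 1/1/0/0, 1/1/0/2, 1/1/1/2
PSO (12): 0/0/0/0, 0/0/0/2, 0/0/1/0, 0/0/1/2, 0/1/0/0, 0/1/0/2, 0/1/1/0, 0/1/1/2, 1/1/0/0, 1/1/0/2, 1/1/1/0, 1/1/1/2
target 0/1/1/0 ∈ {PSO}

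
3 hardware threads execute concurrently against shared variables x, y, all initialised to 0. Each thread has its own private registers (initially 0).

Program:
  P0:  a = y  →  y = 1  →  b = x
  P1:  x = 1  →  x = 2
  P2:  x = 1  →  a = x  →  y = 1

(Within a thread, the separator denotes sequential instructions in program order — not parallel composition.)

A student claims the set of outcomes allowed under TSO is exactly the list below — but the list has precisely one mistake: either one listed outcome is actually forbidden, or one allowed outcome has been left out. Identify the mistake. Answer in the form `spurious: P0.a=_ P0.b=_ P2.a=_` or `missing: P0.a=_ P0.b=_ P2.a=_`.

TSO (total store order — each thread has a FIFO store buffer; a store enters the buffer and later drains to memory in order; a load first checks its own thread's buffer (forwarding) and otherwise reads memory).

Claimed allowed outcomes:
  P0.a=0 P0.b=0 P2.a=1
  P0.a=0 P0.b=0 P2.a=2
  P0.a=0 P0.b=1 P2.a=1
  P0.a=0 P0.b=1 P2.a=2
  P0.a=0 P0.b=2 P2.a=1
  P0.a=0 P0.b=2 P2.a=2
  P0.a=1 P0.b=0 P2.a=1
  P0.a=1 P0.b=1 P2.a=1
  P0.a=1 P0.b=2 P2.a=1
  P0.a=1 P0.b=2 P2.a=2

spurious: P0.a=1 P0.b=0 P2.a=1

outcome vector order: (P0.a,P0.b,P2.a)
[TSO] allowed = {(0,0,1), (0,0,2), (0,1,1), (0,1,2), (0,2,1), (0,2,2), (1,1,1), (1,2,1), (1,2,2)}
claimed∖TSO = {(1,0,1)}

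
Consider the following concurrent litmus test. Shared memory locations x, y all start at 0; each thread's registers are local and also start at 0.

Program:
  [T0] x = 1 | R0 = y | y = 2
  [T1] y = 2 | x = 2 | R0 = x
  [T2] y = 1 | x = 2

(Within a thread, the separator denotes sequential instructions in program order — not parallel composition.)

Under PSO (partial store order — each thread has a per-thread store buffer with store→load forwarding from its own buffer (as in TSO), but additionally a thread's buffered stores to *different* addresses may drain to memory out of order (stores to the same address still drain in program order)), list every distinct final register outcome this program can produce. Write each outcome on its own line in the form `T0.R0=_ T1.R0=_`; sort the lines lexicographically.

T0.R0=0 T1.R0=1
T0.R0=0 T1.R0=2
T0.R0=1 T1.R0=1
T0.R0=1 T1.R0=2
T0.R0=2 T1.R0=1
T0.R0=2 T1.R0=2

outcome vector order: (T0.R0,T1.R0)
|PSO outcomes| = 6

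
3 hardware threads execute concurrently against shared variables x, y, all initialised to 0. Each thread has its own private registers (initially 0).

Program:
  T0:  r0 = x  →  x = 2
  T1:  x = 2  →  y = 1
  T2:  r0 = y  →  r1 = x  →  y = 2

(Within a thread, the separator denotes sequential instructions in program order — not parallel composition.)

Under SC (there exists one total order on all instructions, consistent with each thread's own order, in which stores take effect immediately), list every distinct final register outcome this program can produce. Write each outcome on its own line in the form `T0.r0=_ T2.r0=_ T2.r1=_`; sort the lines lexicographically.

T0.r0=0 T2.r0=0 T2.r1=0
T0.r0=0 T2.r0=0 T2.r1=2
T0.r0=0 T2.r0=1 T2.r1=2
T0.r0=2 T2.r0=0 T2.r1=0
T0.r0=2 T2.r0=0 T2.r1=2
T0.r0=2 T2.r0=1 T2.r1=2

outcome vector order: (T0.r0,T2.r0,T2.r1)
|SC outcomes| = 6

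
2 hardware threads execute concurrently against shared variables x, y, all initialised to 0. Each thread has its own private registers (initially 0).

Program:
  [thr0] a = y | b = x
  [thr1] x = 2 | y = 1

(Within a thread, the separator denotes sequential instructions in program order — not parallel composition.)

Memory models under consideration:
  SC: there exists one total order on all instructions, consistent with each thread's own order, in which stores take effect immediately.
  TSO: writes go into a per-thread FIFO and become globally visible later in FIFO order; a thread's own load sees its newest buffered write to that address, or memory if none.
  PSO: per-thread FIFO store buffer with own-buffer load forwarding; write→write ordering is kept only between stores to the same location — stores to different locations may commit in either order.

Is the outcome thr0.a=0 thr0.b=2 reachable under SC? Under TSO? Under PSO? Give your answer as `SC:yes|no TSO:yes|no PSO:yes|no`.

outcome vector order: (thr0.a,thr0.b)
[SC] allowed = {<0 0>, <0 2>, <1 2>}
[TSO] allowed = {<0 0>, <0 2>, <1 2>}
[PSO] allowed = {<0 0>, <0 2>, <1 0>, <1 2>}
target <0 2> ∈ {SC,TSO,PSO}

SC:yes TSO:yes PSO:yes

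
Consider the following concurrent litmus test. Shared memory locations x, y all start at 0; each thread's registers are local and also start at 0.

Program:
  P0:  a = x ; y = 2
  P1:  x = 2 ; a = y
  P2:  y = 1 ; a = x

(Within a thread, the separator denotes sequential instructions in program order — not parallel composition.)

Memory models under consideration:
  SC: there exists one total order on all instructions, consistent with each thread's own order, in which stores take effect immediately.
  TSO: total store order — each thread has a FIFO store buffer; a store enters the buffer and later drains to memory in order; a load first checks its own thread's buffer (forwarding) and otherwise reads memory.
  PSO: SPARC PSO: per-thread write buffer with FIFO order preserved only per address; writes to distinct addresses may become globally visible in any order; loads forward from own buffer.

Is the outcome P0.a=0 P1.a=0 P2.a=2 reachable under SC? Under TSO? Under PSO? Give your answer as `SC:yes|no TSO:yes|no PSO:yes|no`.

outcome vector order: (P0.a,P1.a,P2.a)
SC (10): 0/0/2 0/1/0 0/1/2 0/2/0 0/2/2 2/0/2 2/1/0 2/1/2 2/2/0 2/2/2
TSO (12): 0/0/0 0/0/2 0/1/0 0/1/2 0/2/0 0/2/2 2/0/0 2/0/2 2/1/0 2/1/2 2/2/0 2/2/2
PSO (12): 0/0/0 0/0/2 0/1/0 0/1/2 0/2/0 0/2/2 2/0/0 2/0/2 2/1/0 2/1/2 2/2/0 2/2/2
target 0/0/2 ∈ {SC,TSO,PSO}

SC:yes TSO:yes PSO:yes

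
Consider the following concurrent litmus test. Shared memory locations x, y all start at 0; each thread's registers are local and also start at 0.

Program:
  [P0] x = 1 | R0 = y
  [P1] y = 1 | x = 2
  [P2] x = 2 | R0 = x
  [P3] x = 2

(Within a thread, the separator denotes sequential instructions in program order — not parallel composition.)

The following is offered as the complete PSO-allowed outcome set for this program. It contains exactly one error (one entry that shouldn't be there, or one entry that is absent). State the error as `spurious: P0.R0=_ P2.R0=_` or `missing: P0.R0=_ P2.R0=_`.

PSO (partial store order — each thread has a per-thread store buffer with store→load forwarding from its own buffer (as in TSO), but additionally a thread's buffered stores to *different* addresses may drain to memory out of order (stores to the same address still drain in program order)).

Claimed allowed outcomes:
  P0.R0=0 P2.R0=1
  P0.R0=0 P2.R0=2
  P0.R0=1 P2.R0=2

outcome vector order: (P0.R0,P2.R0)
under PSO → (0,1) (0,2) (1,1) (1,2)
PSO∖claimed = {(1,1)}

missing: P0.R0=1 P2.R0=1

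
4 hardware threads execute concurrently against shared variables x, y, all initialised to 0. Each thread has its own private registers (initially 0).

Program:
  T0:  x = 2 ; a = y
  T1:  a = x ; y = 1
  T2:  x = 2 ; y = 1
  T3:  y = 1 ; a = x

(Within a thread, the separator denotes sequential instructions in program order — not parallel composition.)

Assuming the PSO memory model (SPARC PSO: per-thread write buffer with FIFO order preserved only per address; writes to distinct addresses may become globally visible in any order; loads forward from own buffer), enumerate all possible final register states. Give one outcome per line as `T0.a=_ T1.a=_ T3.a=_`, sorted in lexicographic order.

T0.a=0 T1.a=0 T3.a=0
T0.a=0 T1.a=0 T3.a=2
T0.a=0 T1.a=2 T3.a=0
T0.a=0 T1.a=2 T3.a=2
T0.a=1 T1.a=0 T3.a=0
T0.a=1 T1.a=0 T3.a=2
T0.a=1 T1.a=2 T3.a=0
T0.a=1 T1.a=2 T3.a=2

outcome vector order: (T0.a,T1.a,T3.a)
|PSO outcomes| = 8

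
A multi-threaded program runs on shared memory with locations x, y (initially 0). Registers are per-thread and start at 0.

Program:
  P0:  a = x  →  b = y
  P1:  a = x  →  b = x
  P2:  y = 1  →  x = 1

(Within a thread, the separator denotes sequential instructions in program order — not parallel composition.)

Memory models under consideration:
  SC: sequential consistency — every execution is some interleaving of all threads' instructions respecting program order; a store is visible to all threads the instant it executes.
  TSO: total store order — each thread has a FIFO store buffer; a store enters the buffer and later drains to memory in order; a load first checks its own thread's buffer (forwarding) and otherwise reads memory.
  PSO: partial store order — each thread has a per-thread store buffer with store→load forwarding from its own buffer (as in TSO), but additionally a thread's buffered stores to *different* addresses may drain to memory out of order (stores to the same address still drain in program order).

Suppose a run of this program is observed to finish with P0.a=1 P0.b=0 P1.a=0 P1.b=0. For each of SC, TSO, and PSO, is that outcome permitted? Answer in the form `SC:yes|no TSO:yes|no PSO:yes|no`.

outcome vector order: (P0.a,P0.b,P1.a,P1.b)
SC: 9 outcomes — {0000; 0001; 0011; 0100; 0101; 0111; 1100; 1101; 1111}
TSO: 9 outcomes — {0000; 0001; 0011; 0100; 0101; 0111; 1100; 1101; 1111}
PSO: 12 outcomes — {0000; 0001; 0011; 0100; 0101; 0111; 1000; 1001; 1011; 1100; 1101; 1111}
target 1000 ∈ {PSO}

SC:no TSO:no PSO:yes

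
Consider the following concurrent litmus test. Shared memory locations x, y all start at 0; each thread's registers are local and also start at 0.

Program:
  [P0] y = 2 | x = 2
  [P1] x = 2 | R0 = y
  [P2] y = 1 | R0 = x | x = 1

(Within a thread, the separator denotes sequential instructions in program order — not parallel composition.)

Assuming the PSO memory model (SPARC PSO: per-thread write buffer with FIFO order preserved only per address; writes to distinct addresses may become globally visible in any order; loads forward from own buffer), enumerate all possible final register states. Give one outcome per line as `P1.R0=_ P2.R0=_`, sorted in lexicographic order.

outcome vector order: (P1.R0,P2.R0)
|PSO outcomes| = 6

P1.R0=0 P2.R0=0
P1.R0=0 P2.R0=2
P1.R0=1 P2.R0=0
P1.R0=1 P2.R0=2
P1.R0=2 P2.R0=0
P1.R0=2 P2.R0=2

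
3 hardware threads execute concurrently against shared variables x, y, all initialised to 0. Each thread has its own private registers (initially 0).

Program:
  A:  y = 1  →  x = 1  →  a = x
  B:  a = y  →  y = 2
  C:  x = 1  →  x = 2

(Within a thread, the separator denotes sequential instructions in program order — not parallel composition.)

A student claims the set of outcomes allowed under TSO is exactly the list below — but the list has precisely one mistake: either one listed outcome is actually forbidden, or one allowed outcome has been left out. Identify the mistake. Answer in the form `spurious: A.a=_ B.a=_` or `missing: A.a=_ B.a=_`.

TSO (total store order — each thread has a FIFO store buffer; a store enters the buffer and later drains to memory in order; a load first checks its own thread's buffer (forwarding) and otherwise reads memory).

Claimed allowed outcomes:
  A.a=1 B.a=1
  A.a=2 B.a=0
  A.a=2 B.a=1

outcome vector order: (A.a,B.a)
TSO: 4 outcomes — {1/0, 1/1, 2/0, 2/1}
TSO∖claimed = {1/0}

missing: A.a=1 B.a=0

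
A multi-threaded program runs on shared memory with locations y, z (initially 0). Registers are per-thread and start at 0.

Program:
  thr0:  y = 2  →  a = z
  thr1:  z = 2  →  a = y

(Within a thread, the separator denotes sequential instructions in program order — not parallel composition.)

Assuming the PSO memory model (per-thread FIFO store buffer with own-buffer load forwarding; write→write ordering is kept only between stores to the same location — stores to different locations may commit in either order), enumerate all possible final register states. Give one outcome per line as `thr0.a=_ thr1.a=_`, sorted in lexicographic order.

thr0.a=0 thr1.a=0
thr0.a=0 thr1.a=2
thr0.a=2 thr1.a=0
thr0.a=2 thr1.a=2

outcome vector order: (thr0.a,thr1.a)
|PSO outcomes| = 4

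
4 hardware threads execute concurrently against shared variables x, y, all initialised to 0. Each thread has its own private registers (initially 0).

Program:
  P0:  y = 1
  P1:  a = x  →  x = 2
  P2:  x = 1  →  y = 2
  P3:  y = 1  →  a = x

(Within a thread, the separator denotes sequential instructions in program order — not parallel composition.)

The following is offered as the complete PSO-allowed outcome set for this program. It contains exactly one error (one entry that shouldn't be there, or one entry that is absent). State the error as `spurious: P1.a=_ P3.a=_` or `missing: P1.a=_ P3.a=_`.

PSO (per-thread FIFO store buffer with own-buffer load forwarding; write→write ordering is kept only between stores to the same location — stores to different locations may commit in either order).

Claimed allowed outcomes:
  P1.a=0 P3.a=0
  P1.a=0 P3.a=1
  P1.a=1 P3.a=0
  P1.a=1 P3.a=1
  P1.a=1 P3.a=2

missing: P1.a=0 P3.a=2

outcome vector order: (P1.a,P3.a)
under PSO → 00; 01; 02; 10; 11; 12
PSO∖claimed = {02}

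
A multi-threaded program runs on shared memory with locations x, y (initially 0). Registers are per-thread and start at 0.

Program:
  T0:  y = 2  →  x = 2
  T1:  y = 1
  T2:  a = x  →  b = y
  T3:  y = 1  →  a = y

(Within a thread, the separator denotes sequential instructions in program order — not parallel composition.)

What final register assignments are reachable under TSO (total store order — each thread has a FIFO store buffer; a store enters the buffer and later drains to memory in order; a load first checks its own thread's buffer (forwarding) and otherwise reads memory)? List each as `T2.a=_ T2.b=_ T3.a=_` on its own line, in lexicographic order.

T2.a=0 T2.b=0 T3.a=1
T2.a=0 T2.b=0 T3.a=2
T2.a=0 T2.b=1 T3.a=1
T2.a=0 T2.b=1 T3.a=2
T2.a=0 T2.b=2 T3.a=1
T2.a=0 T2.b=2 T3.a=2
T2.a=2 T2.b=1 T3.a=1
T2.a=2 T2.b=1 T3.a=2
T2.a=2 T2.b=2 T3.a=1
T2.a=2 T2.b=2 T3.a=2

outcome vector order: (T2.a,T2.b,T3.a)
|TSO outcomes| = 10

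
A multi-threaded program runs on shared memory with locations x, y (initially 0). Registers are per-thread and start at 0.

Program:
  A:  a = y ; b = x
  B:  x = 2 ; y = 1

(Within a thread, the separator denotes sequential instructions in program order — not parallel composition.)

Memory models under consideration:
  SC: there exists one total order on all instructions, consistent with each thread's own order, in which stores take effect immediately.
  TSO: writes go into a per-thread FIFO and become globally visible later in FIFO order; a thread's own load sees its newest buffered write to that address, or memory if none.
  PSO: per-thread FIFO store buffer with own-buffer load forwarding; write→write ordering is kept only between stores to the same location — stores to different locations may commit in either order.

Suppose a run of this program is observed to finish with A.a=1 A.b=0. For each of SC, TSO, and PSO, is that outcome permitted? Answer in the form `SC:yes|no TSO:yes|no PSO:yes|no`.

outcome vector order: (A.a,A.b)
[SC] allowed = {<0 0> <0 2> <1 2>}
[TSO] allowed = {<0 0> <0 2> <1 2>}
[PSO] allowed = {<0 0> <0 2> <1 0> <1 2>}
target <1 0> ∈ {PSO}

SC:no TSO:no PSO:yes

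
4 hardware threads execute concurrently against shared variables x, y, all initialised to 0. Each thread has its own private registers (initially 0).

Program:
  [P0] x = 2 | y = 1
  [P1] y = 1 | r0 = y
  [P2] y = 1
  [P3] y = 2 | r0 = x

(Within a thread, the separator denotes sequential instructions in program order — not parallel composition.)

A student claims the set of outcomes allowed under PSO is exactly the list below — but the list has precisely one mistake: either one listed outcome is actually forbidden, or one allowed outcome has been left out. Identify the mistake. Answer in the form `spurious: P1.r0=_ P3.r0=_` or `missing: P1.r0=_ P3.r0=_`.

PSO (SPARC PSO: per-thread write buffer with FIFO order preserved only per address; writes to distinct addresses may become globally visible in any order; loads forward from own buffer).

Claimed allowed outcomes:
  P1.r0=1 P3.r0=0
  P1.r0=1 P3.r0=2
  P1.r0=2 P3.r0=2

missing: P1.r0=2 P3.r0=0

outcome vector order: (P1.r0,P3.r0)
under PSO → (1,0); (1,2); (2,0); (2,2)
PSO∖claimed = {(2,0)}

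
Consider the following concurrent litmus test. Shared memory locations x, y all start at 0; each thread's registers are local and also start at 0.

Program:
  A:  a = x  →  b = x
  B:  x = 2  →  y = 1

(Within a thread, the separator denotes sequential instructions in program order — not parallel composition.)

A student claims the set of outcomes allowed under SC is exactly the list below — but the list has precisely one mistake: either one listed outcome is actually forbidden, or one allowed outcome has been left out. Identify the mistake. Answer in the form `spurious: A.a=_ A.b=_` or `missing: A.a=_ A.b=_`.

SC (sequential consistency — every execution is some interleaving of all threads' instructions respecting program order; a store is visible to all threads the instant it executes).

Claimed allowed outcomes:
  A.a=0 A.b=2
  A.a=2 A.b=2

missing: A.a=0 A.b=0

outcome vector order: (A.a,A.b)
SC (3): 0/0, 0/2, 2/2
SC∖claimed = {0/0}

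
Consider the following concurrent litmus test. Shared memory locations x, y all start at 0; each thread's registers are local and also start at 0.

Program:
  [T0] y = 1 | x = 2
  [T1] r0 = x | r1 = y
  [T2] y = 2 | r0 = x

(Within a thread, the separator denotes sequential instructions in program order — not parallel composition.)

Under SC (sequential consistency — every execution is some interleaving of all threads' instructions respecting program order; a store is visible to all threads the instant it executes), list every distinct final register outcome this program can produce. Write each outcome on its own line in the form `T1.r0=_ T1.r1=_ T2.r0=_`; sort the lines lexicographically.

outcome vector order: (T1.r0,T1.r1,T2.r0)
|SC outcomes| = 10

T1.r0=0 T1.r1=0 T2.r0=0
T1.r0=0 T1.r1=0 T2.r0=2
T1.r0=0 T1.r1=1 T2.r0=0
T1.r0=0 T1.r1=1 T2.r0=2
T1.r0=0 T1.r1=2 T2.r0=0
T1.r0=0 T1.r1=2 T2.r0=2
T1.r0=2 T1.r1=1 T2.r0=0
T1.r0=2 T1.r1=1 T2.r0=2
T1.r0=2 T1.r1=2 T2.r0=0
T1.r0=2 T1.r1=2 T2.r0=2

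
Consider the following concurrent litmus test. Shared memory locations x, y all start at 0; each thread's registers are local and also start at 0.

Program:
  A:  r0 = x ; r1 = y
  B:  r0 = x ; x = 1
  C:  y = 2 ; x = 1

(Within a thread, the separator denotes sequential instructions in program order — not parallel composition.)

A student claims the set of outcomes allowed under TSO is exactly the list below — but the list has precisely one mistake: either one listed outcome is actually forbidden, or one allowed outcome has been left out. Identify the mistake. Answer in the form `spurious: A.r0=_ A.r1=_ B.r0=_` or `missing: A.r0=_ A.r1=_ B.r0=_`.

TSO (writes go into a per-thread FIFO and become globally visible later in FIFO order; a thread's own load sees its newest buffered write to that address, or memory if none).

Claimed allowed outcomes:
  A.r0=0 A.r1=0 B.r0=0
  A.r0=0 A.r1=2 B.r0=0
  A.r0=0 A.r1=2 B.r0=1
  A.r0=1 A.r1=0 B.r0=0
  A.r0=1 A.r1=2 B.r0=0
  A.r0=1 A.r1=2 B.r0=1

outcome vector order: (A.r0,A.r1,B.r0)
[TSO] allowed = {(0,0,0), (0,0,1), (0,2,0), (0,2,1), (1,0,0), (1,2,0), (1,2,1)}
TSO∖claimed = {(0,0,1)}

missing: A.r0=0 A.r1=0 B.r0=1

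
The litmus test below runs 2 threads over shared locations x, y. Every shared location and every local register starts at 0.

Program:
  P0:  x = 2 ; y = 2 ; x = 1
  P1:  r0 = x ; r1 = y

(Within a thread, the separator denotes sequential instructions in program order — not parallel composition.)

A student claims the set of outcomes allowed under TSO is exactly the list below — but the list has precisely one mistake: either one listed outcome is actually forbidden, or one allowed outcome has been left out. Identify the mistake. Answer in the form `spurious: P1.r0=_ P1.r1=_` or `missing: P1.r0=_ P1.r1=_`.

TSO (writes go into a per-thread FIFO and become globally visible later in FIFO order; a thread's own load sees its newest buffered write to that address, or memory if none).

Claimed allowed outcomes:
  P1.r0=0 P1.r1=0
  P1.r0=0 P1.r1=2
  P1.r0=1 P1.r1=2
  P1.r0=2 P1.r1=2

outcome vector order: (P1.r0,P1.r1)
TSO: 5 outcomes — {<0 0>, <0 2>, <1 2>, <2 0>, <2 2>}
TSO∖claimed = {<2 0>}

missing: P1.r0=2 P1.r1=0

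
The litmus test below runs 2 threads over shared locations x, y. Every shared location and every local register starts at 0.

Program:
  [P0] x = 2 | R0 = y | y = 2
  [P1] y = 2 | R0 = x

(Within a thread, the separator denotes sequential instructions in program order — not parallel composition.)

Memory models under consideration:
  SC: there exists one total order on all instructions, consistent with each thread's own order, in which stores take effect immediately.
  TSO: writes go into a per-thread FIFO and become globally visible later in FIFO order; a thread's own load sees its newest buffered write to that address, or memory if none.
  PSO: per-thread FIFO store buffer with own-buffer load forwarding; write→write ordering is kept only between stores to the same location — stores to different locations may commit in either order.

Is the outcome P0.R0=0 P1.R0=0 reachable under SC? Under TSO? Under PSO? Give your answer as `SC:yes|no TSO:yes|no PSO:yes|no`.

SC:no TSO:yes PSO:yes

outcome vector order: (P0.R0,P1.R0)
under SC → 0/2 2/0 2/2
under TSO → 0/0 0/2 2/0 2/2
under PSO → 0/0 0/2 2/0 2/2
target 0/0 ∈ {TSO,PSO}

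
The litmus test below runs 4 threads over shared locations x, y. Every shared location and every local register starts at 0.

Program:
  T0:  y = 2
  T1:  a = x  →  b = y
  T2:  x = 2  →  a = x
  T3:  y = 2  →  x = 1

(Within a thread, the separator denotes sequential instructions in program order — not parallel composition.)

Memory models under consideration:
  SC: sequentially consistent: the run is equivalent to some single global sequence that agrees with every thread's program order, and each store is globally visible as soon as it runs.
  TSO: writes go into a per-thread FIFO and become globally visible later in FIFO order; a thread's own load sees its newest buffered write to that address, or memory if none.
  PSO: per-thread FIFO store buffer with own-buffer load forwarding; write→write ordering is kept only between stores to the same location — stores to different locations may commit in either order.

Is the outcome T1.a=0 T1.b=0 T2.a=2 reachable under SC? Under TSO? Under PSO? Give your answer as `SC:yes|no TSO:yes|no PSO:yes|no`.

outcome vector order: (T1.a,T1.b,T2.a)
[SC] allowed = {0/0/1; 0/0/2; 0/2/1; 0/2/2; 1/2/1; 1/2/2; 2/0/1; 2/0/2; 2/2/1; 2/2/2}
[TSO] allowed = {0/0/1; 0/0/2; 0/2/1; 0/2/2; 1/2/1; 1/2/2; 2/0/1; 2/0/2; 2/2/1; 2/2/2}
[PSO] allowed = {0/0/1; 0/0/2; 0/2/1; 0/2/2; 1/0/1; 1/0/2; 1/2/1; 1/2/2; 2/0/1; 2/0/2; 2/2/1; 2/2/2}
target 0/0/2 ∈ {SC,TSO,PSO}

SC:yes TSO:yes PSO:yes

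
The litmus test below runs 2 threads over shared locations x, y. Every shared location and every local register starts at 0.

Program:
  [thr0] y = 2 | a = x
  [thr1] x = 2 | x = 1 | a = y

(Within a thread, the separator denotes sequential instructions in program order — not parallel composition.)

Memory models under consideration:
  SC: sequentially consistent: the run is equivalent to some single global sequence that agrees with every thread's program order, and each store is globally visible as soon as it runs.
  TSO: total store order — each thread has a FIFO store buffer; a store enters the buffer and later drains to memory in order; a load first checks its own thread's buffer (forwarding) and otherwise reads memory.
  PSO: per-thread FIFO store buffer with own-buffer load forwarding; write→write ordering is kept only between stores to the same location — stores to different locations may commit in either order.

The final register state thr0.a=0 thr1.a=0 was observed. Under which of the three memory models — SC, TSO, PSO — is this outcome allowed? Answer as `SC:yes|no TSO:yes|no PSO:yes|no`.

SC:no TSO:yes PSO:yes

outcome vector order: (thr0.a,thr1.a)
SC (4): <0 2>, <1 0>, <1 2>, <2 2>
TSO (6): <0 0>, <0 2>, <1 0>, <1 2>, <2 0>, <2 2>
PSO (6): <0 0>, <0 2>, <1 0>, <1 2>, <2 0>, <2 2>
target <0 0> ∈ {TSO,PSO}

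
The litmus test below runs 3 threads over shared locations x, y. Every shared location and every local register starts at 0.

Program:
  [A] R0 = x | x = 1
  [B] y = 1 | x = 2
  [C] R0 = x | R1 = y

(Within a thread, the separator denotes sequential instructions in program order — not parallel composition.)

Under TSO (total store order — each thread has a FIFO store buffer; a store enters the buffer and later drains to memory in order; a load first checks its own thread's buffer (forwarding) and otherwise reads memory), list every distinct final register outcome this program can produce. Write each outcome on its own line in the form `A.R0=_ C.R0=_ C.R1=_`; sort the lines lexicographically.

outcome vector order: (A.R0,C.R0,C.R1)
|TSO outcomes| = 9

A.R0=0 C.R0=0 C.R1=0
A.R0=0 C.R0=0 C.R1=1
A.R0=0 C.R0=1 C.R1=0
A.R0=0 C.R0=1 C.R1=1
A.R0=0 C.R0=2 C.R1=1
A.R0=2 C.R0=0 C.R1=0
A.R0=2 C.R0=0 C.R1=1
A.R0=2 C.R0=1 C.R1=1
A.R0=2 C.R0=2 C.R1=1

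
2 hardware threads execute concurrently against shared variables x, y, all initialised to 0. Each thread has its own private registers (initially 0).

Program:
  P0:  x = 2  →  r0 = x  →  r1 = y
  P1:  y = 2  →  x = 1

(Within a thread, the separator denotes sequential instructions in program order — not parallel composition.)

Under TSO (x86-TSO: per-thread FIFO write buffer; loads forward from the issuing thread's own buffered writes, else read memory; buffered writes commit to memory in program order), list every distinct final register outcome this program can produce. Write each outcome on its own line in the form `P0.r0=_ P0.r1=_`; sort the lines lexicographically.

P0.r0=1 P0.r1=2
P0.r0=2 P0.r1=0
P0.r0=2 P0.r1=2

outcome vector order: (P0.r0,P0.r1)
|TSO outcomes| = 3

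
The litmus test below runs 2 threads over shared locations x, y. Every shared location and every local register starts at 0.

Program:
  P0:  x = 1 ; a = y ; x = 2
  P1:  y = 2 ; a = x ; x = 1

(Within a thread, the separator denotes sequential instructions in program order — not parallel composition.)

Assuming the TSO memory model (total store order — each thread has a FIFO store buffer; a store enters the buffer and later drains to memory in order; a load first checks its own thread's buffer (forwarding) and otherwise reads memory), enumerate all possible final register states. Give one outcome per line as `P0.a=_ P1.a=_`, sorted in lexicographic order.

P0.a=0 P1.a=0
P0.a=0 P1.a=1
P0.a=0 P1.a=2
P0.a=2 P1.a=0
P0.a=2 P1.a=1
P0.a=2 P1.a=2

outcome vector order: (P0.a,P1.a)
|TSO outcomes| = 6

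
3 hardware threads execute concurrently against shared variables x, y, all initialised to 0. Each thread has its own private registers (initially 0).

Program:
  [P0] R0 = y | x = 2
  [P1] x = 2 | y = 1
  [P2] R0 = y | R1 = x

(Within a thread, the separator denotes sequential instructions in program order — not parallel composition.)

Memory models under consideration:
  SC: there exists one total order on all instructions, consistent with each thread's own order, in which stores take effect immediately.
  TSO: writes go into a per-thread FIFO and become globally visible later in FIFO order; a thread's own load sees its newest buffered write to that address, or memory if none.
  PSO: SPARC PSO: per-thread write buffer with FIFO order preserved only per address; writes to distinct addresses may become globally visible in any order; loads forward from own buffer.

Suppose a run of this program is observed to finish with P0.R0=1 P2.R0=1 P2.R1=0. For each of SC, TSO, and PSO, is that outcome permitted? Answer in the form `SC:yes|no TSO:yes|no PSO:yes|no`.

outcome vector order: (P0.R0,P2.R0,P2.R1)
under SC → 0/0/0, 0/0/2, 0/1/2, 1/0/0, 1/0/2, 1/1/2
under TSO → 0/0/0, 0/0/2, 0/1/2, 1/0/0, 1/0/2, 1/1/2
under PSO → 0/0/0, 0/0/2, 0/1/0, 0/1/2, 1/0/0, 1/0/2, 1/1/0, 1/1/2
target 1/1/0 ∈ {PSO}

SC:no TSO:no PSO:yes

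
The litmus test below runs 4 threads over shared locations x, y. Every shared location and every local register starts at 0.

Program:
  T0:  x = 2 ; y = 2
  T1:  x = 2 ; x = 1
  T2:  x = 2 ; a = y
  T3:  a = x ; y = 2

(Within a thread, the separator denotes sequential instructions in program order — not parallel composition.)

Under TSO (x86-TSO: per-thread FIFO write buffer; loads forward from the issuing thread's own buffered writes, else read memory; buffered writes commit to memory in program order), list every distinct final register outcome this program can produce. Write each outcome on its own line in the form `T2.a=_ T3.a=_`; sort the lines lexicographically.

outcome vector order: (T2.a,T3.a)
|TSO outcomes| = 6

T2.a=0 T3.a=0
T2.a=0 T3.a=1
T2.a=0 T3.a=2
T2.a=2 T3.a=0
T2.a=2 T3.a=1
T2.a=2 T3.a=2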